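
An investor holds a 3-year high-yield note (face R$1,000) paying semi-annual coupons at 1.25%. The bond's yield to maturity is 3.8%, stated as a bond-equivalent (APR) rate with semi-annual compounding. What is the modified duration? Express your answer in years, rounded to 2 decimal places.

2.90 years

Periodic yield y = 0.019. First find Macaulay duration:
  t   CF        PV=CF/(1+0.019)^t    t·PV
  1         6.25         6.1335         6.1335
  2         6.25         6.0191        12.0382
  3         6.25         5.9069        17.7206
  4         6.25         5.7967        23.1869
  5         6.25         5.6886        28.4432
  6     1,006.25       898.7953     5,392.7718
  Σ                    928.3401     5,480.2942
P = 928.3401; Macaulay duration = 5,480.2942 / 928.3401 = 5.90333 half-year periods = 2.95166 years.
Modified duration = D_Mac / (1 + y) = 2.95166 / 1.019 = 2.89663 years.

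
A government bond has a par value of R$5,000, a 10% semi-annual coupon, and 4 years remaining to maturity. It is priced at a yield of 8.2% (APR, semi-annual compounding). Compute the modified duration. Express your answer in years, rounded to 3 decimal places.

3.279 years

Periodic yield y = 0.041. First find Macaulay duration:
  t   CF        PV=CF/(1+0.041)^t    t·PV
  1       250.00       240.1537       240.1537
  2       250.00       230.6952       461.3904
  3       250.00       221.6092       664.8277
  4       250.00       212.8811       851.5244
  5       250.00       204.4967     1,022.4836
  6       250.00       196.4426     1,178.6555
  7       250.00       188.7056     1,320.9395
  8     5,250.00     3,806.7422    30,453.9377
  Σ                  5,301.7264    36,193.9124
P = 5,301.7264; Macaulay duration = 36,193.9124 / 5,301.7264 = 6.82682 half-year periods = 3.41341 years.
Modified duration = D_Mac / (1 + y) = 3.41341 / 1.041 = 3.27897 years.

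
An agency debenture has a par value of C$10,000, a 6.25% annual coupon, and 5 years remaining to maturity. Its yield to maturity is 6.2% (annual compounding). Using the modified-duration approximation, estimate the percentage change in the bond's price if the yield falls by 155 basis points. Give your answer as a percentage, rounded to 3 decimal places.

Periodic yield y = 0.062. Modified duration first:
  t   CF        PV=CF/(1+0.062)^t    t·PV
  1       625.00       588.5122       588.5122
  2       625.00       554.1547     1,108.3093
  3       625.00       521.8029     1,565.4086
  4       625.00       491.3398     1,965.3592
  5    10,625.00     7,865.1381    39,325.6907
  Σ                 10,020.9477    44,553.2801
P = 10,020.9477; D_Mac = 4.44601 yrs; D_mod = 4.44601/(1+0.062) = 4.18645 yrs.
ΔP/P ≈ -D_mod · Δy = -4.18645 × (-0.0155) = +0.064890 = +6.4890%.

+6.489%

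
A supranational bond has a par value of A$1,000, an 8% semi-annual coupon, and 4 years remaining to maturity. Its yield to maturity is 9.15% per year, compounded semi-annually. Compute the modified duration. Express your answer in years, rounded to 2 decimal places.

Periodic yield y = 0.04575. First find Macaulay duration:
  t   CF        PV=CF/(1+0.04575)^t    t·PV
  1        40.00        38.2501        38.2501
  2        40.00        36.5767        73.1534
  3        40.00        34.9765       104.9295
  4        40.00        33.4463       133.7853
  5        40.00        31.9831       159.9155
  6        40.00        30.5839       183.5034
  7        40.00        29.2459       204.7212
  8     1,040.00       727.1271     5,817.0171
  Σ                    962.1896     6,715.2755
P = 962.1896; Macaulay duration = 6,715.2755 / 962.1896 = 6.97916 half-year periods = 3.48958 years.
Modified duration = D_Mac / (1 + y) = 3.48958 / 1.04575 = 3.33692 years.

3.34 years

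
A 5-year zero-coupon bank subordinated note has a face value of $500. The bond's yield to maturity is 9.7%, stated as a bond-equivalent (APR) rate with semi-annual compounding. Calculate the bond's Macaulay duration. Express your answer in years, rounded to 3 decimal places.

A zero-coupon bond has a single cash flow at maturity, so its Macaulay duration equals its maturity: 5 years.
(Equivalently: 10 semi-annual periods ÷ 2 = 5 years.)

5.000 years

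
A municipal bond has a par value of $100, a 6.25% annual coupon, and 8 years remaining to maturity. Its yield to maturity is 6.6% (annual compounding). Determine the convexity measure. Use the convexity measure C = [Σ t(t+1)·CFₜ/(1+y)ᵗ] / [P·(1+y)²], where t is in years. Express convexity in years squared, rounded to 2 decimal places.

47.92

With y = 0.066:
  t   CF        PV=CF/(1+0.066)^t    t·PV        t(t+1)·PV
  1         6.25         5.8630         5.8630          11.7261
  2         6.25         5.5000        11.0001          33.0002
  3         6.25         5.1595        15.4785          61.9141
  4         6.25         4.8401        19.3603          96.8013
  5         6.25         4.5404        22.7020         136.2120
  6         6.25         4.2593        25.5557         178.8900
  7         6.25         3.9956        27.9690         223.7524
  8       106.25        63.7193       509.7548       4,587.7928
  Σ                     97.8773       637.6834       5,330.0889
P = 97.8773.
Convexity = Σ t(t+1)·PV / [P·(1+y)²] = 5,330.0889 / (97.8773 × 1.136356) = 47.92237.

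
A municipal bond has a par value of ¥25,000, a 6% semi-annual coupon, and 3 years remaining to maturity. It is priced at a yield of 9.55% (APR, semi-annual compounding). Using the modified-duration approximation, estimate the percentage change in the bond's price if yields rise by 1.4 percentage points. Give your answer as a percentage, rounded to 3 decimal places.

-3.712%

Periodic yield y = 0.04775. Modified duration first:
  t   CF        PV=CF/(1+0.04775)^t    t·PV
  1       750.00       715.8196       715.8196
  2       750.00       683.1970     1,366.3939
  3       750.00       652.0610     1,956.1831
  4       750.00       622.3441     2,489.3764
  5       750.00       593.9815     2,969.9075
  6    25,750.00    19,463.9606   116,783.7635
  Σ                 22,731.3638   126,281.4441
P = 22,731.3638; D_Mac = 5.55538 half-year periods = 2.77769 yrs; D_mod = 2.77769/(1+0.04775) = 2.65110 yrs.
ΔP/P ≈ -D_mod · Δy = -2.65110 × (+0.014) = -0.037115 = -3.7115%.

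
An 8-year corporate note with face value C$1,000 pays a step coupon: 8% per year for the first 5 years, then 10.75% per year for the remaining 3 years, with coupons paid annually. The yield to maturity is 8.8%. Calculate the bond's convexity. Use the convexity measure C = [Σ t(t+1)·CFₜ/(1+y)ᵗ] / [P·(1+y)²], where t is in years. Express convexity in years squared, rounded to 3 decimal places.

With y = 0.088:
  t   CF        PV=CF/(1+0.088)^t    t·PV        t(t+1)·PV
  1        80.00        73.5294        73.5294         147.0588
  2        80.00        67.5822       135.1644         405.4931
  3        80.00        62.1160       186.3479         745.3917
  4        80.00        57.0919       228.3676       1,141.8378
  5        80.00        52.4742       262.3708       1,574.2249
  6       107.50        64.8090       388.8538       2,721.9766
  7       107.50        59.5671       416.9694       3,335.7556
  8     1,107.50       564.0435     4,512.3477      40,611.1295
  Σ                  1,001.2131     6,203.9510      50,682.8679
P = 1,001.2131.
Convexity = Σ t(t+1)·PV / [P·(1+y)²] = 50,682.8679 / (1,001.2131 × 1.183744) = 42.76386.

42.764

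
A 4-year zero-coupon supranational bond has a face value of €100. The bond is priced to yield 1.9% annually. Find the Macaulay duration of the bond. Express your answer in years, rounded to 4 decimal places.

4.0000 years

A zero-coupon bond has a single cash flow at maturity, so its Macaulay duration equals its maturity: 4 years.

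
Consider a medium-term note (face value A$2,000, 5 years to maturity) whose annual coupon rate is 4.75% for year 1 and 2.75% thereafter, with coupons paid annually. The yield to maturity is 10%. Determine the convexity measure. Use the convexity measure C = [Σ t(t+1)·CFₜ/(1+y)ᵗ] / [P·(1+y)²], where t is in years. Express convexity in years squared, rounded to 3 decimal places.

With y = 0.1:
  t   CF        PV=CF/(1+0.1)^t    t·PV        t(t+1)·PV
  1        95.00        86.3636        86.3636         172.7273
  2        55.00        45.4545        90.9091         272.7273
  3        55.00        41.3223       123.9669         495.8678
  4        55.00        37.5657       150.2630         751.3148
  5     2,055.00     1,275.9933     6,379.9666      38,279.7996
  Σ                  1,486.6996     6,831.4692      39,972.4367
P = 1,486.6996.
Convexity = Σ t(t+1)·PV / [P·(1+y)²] = 39,972.4367 / (1,486.6996 × 1.210000) = 22.22041.

22.220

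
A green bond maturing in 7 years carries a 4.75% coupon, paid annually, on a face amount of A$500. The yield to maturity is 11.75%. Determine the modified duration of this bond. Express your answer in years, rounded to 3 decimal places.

5.272 years

Periodic yield y = 0.1175. First find Macaulay duration:
  t   CF        PV=CF/(1+0.1175)^t    t·PV
  1        23.75        21.2528        21.2528
  2        23.75        19.0182        38.0363
  3        23.75        17.0185        51.0555
  4        23.75        15.2291        60.9163
  5        23.75        13.6278        68.1390
  6        23.75        12.1949        73.1694
  7       523.75       240.6530     1,684.5711
  Σ                    338.9943     1,997.1405
P = 338.9943; Macaulay duration = 1,997.1405 / 338.9943 = 5.89137 years.
Modified duration = D_Mac / (1 + y) = 5.89137 / 1.1175 = 5.27192 years.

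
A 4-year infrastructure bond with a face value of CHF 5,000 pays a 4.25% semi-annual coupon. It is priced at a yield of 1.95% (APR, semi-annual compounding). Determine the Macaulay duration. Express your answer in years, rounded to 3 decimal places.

Periodic yield y = 0.00975. Discount each cash flow and weight by its period:
  t   CF        PV=CF/(1+0.00975)^t    t·PV
  1       106.25       105.2241       105.2241
  2       106.25       104.2080       208.4161
  3       106.25       103.2018       309.6055
  4       106.25       102.2053       408.8213
  5       106.25       101.2184       506.0922
  6       106.25       100.2411       601.4465
  7       106.25        99.2732       694.9122
  8     5,106.25     4,724.8843    37,799.0745
  Σ                  5,440.4562    40,633.5923
Price P = Σ PV = 5,440.4562.
Macaulay duration = Σ(t·PV) / P = 40,633.5923 / 5,440.4562 = 7.46878 half-year periods.
In years: 7.46878 / 2 = 3.73439 years.

3.734 years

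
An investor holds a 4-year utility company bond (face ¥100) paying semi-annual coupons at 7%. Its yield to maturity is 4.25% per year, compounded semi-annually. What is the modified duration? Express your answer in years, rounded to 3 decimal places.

3.507 years

Periodic yield y = 0.02125. First find Macaulay duration:
  t   CF        PV=CF/(1+0.02125)^t    t·PV
  1         3.50         3.4272         3.4272
  2         3.50         3.3559         6.7117
  3         3.50         3.2860         9.8581
  4         3.50         3.2177        12.8706
  5         3.50         3.1507        15.7535
  6         3.50         3.0851        18.5109
  7         3.50         3.0210        21.1467
  8       103.50        87.4750       699.7997
  Σ                    110.0185       788.0784
P = 110.0185; Macaulay duration = 788.0784 / 110.0185 = 7.16315 half-year periods = 3.58157 years.
Modified duration = D_Mac / (1 + y) = 3.58157 / 1.02125 = 3.50705 years.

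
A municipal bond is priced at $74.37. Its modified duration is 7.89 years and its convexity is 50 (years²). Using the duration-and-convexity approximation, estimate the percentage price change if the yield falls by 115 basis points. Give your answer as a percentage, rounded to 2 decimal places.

+9.40%

Duration effect: -D_mod·Δy = -7.89 × (-0.0115) = +0.090735
Convexity effect: ½·C·(Δy)² = 0.5 × 50 × (-0.0115)² = +0.00330625
ΔP/P ≈ +0.090735 + 0.00330625 = +0.09404125
= +9.404125%.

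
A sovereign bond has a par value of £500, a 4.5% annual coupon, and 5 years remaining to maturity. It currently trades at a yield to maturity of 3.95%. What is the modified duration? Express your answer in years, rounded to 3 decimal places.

Periodic yield y = 0.0395. First find Macaulay duration:
  t   CF        PV=CF/(1+0.0395)^t    t·PV
  1        22.50        21.6450        21.6450
  2        22.50        20.8225        41.6451
  3        22.50        20.0313        60.0939
  4        22.50        19.2701        77.0805
  5       522.50       430.4908     2,152.4538
  Σ                    512.2597     2,352.9182
P = 512.2597; Macaulay duration = 2,352.9182 / 512.2597 = 4.59321 years.
Modified duration = D_Mac / (1 + y) = 4.59321 / 1.0395 = 4.41868 years.

4.419 years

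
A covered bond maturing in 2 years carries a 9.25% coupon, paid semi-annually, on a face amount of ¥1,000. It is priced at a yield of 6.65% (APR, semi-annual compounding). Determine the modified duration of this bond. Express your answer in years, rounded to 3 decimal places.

Periodic yield y = 0.03325. First find Macaulay duration:
  t   CF        PV=CF/(1+0.03325)^t    t·PV
  1        46.25        44.7617        44.7617
  2        46.25        43.3212        86.6425
  3        46.25        41.9272       125.7815
  4     1,046.25       917.9390     3,671.7559
  Σ                  1,047.9491     3,928.9416
P = 1,047.9491; Macaulay duration = 3,928.9416 / 1,047.9491 = 3.74917 half-year periods = 1.87459 years.
Modified duration = D_Mac / (1 + y) = 1.87459 / 1.03325 = 1.81426 years.

1.814 years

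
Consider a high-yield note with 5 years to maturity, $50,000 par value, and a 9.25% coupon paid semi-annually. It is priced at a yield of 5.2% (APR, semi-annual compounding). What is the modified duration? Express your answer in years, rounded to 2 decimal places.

Periodic yield y = 0.026. First find Macaulay duration:
  t   CF        PV=CF/(1+0.026)^t    t·PV
  1     2,312.50     2,253.8986     2,253.8986
  2     2,312.50     2,196.7823     4,393.5646
  3     2,312.50     2,141.1133     6,423.3400
  4     2,312.50     2,086.8551     8,347.4205
  5     2,312.50     2,033.9718    10,169.8592
  6     2,312.50     1,982.4287    11,894.5722
  7     2,312.50     1,932.1917    13,525.3420
  8     2,312.50     1,883.2278    15,065.8224
  9     2,312.50     1,835.5047    16,519.5421
  10   52,312.50    40,469.8754   404,698.7543
  Σ                 58,815.8496   493,292.1159
P = 58,815.8496; Macaulay duration = 493,292.1159 / 58,815.8496 = 8.38706 half-year periods = 4.19353 years.
Modified duration = D_Mac / (1 + y) = 4.19353 / 1.026 = 4.08726 years.

4.09 years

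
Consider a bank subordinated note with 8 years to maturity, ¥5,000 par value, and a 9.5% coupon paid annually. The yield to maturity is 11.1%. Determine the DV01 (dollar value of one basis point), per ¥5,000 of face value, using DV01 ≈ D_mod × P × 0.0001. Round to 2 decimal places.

Periodic yield y = 0.111.
  t   CF        PV=CF/(1+0.111)^t    t·PV
  1       475.00       427.5428       427.5428
  2       475.00       384.8270       769.6539
  3       475.00       346.3789     1,039.1367
  4       475.00       311.7722     1,247.0888
  5       475.00       280.6230     1,403.1152
  6       475.00       252.5860     1,515.5159
  7       475.00       227.3501     1,591.4509
  8     5,475.00     2,358.6943    18,869.5542
  Σ                  4,589.7742    26,863.0583
P = 4,589.7742; D_Mac = 5.85281 yrs; D_mod = 5.26805 yrs.
DV01 ≈ 5.26805 × 4,589.7742 × 0.0001 = 2.417917.

¥2.42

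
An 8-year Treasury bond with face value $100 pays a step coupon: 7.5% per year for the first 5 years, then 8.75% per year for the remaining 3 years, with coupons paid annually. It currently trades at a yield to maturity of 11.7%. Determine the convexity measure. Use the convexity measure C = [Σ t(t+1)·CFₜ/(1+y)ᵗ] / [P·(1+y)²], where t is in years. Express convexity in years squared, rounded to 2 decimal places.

39.61

With y = 0.117:
  t   CF        PV=CF/(1+0.117)^t    t·PV        t(t+1)·PV
  1         7.50         6.7144         6.7144          13.4288
  2         7.50         6.0111        12.0222          36.0667
  3         7.50         5.3815        16.1444          64.5778
  4         7.50         4.8178        19.2712          96.3560
  5         7.50         4.3132        21.5658         129.3947
  6         8.75         4.5049        27.0296         189.2075
  7         8.75         4.0331        28.2315         225.8520
  8       108.75        44.8749       358.9995       3,230.9957
  Σ                     80.6509       489.9787       3,985.8791
P = 80.6509.
Convexity = Σ t(t+1)·PV / [P·(1+y)²] = 3,985.8791 / (80.6509 × 1.247689) = 39.61033.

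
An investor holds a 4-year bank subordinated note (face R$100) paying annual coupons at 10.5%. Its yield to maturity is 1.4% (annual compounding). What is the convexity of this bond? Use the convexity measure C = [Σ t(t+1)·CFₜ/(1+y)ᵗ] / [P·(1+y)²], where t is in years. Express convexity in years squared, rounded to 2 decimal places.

With y = 0.014:
  t   CF        PV=CF/(1+0.014)^t    t·PV        t(t+1)·PV
  1        10.50        10.3550        10.3550          20.7101
  2        10.50        10.2121        20.4241          61.2724
  3        10.50        10.0711        30.2132         120.8528
  4       110.50       104.5227       418.0906       2,090.4532
  Σ                    135.1608       479.0830       2,293.2884
P = 135.1608.
Convexity = Σ t(t+1)·PV / [P·(1+y)²] = 2,293.2884 / (135.1608 × 1.028196) = 16.50182.

16.50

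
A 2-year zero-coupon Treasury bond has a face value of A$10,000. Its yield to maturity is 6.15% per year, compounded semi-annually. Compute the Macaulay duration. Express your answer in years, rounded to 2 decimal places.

A zero-coupon bond has a single cash flow at maturity, so its Macaulay duration equals its maturity: 2 years.
(Equivalently: 4 semi-annual periods ÷ 2 = 2 years.)

2.00 years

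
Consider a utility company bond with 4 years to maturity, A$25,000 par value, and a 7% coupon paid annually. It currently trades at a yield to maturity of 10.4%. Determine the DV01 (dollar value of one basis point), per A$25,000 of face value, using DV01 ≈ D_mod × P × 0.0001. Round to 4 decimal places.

A$7.2815

Periodic yield y = 0.104.
  t   CF        PV=CF/(1+0.104)^t    t·PV
  1     1,750.00     1,585.1449     1,585.1449
  2     1,750.00     1,435.8197     2,871.6394
  3     1,750.00     1,300.5613     3,901.6839
  4    26,750.00    18,007.2541    72,029.0164
  Σ                 22,328.7800    80,387.4846
P = 22,328.7800; D_Mac = 3.60017 yrs; D_mod = 3.26103 yrs.
DV01 ≈ 3.26103 × 22,328.7800 × 0.0001 = 7.281475.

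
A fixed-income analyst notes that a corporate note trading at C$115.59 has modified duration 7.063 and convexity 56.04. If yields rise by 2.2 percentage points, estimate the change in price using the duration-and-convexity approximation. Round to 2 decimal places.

Duration effect: -D_mod·Δy = -7.063 × (+0.022) = -0.155386
Convexity effect: ½·C·(Δy)² = 0.5 × 56.04 × (0.022)² = +0.01356168
ΔP/P ≈ -0.155386 + 0.01356168 = -0.14182432
ΔP ≈ 115.59 × (-0.14182432) = -16.3934731488.

-C$16.39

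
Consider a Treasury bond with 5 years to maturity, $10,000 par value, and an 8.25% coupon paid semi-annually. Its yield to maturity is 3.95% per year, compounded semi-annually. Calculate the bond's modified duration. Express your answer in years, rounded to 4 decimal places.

Periodic yield y = 0.01975. First find Macaulay duration:
  t   CF        PV=CF/(1+0.01975)^t    t·PV
  1       412.50       404.5109       404.5109
  2       412.50       396.6765       793.3531
  3       412.50       388.9939     1,166.9818
  4       412.50       381.4601     1,525.8403
  5       412.50       374.0722     1,870.3608
  6       412.50       366.8273     2,200.9639
  7       412.50       359.7228     2,518.0595
  8       412.50       352.7559     2,822.0469
  9       412.50       345.9239     3,113.3148
  10   10,412.50     8,562.8409    85,628.4089
  Σ                 11,933.7843   102,043.8410
P = 11,933.7843; Macaulay duration = 102,043.8410 / 11,933.7843 = 8.55084 half-year periods = 4.27542 years.
Modified duration = D_Mac / (1 + y) = 4.27542 / 1.01975 = 4.19261 years.

4.1926 years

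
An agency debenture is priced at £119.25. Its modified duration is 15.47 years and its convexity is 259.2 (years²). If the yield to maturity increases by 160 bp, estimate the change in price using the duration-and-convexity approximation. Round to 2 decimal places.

Duration effect: -D_mod·Δy = -15.47 × (+0.016) = -0.247520
Convexity effect: ½·C·(Δy)² = 0.5 × 259.2 × (0.016)² = +0.0331776
ΔP/P ≈ -0.247520 + 0.0331776 = -0.2143424
ΔP ≈ 119.25 × (-0.2143424) = -25.5603312.

-£25.56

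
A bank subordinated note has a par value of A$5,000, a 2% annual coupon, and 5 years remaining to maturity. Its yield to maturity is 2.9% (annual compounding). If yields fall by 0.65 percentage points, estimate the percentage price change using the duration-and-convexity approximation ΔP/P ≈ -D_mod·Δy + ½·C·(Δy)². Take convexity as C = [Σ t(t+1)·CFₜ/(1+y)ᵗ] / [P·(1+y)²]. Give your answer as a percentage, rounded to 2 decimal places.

+3.09%

With y = 0.029:
  t   CF        PV=CF/(1+0.029)^t    t·PV        t(t+1)·PV
  1       100.00        97.1817        97.1817         194.3635
  2       100.00        94.4429       188.8858         566.6573
  3       100.00        91.7812       275.3437       1,101.3748
  4       100.00        89.1946       356.7783       1,783.8917
  5     5,100.00     4,420.7230    22,103.6150     132,621.6897
  Σ                  4,793.3234    23,021.8045     136,267.9770
P = 4,793.3234; D_Mac = 4.80289 yrs; D_mod = 4.66753 yrs; C = 26.84889.
Duration effect: -4.66753 × (-0.0065) = +0.030339
Convexity effect: 0.5 × 26.84889 × (-0.0065)² = +0.0005672
ΔP/P ≈ +0.030339 + 0.0005672 = +0.030906 = +3.0906%.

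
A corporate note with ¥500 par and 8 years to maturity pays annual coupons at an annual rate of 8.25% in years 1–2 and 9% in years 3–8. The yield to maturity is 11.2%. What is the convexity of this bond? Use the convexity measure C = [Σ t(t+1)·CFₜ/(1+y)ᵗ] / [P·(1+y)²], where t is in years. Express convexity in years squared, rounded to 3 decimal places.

With y = 0.112:
  t   CF        PV=CF/(1+0.112)^t    t·PV        t(t+1)·PV
  1        41.25        37.0953        37.0953          74.1906
  2        41.25        33.3591        66.7182         200.1546
  3        45.00        32.7264        98.1792         392.7167
  4        45.00        29.4302       117.7208         588.6042
  5        45.00        26.4660       132.3301         793.9805
  6        45.00        23.8004       142.8022         999.6157
  7        45.00        21.4032       149.8225       1,198.5800
  8       545.00       233.1086     1,864.8684      16,783.8157
  Σ                    437.3892     2,609.5368      21,031.6581
P = 437.3892.
Convexity = Σ t(t+1)·PV / [P·(1+y)²] = 21,031.6581 / (437.3892 × 1.236544) = 38.88623.

38.886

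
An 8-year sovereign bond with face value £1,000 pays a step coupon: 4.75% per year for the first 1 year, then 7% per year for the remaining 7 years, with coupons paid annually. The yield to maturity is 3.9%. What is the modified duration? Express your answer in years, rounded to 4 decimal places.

Periodic yield y = 0.039. First find Macaulay duration:
  t   CF        PV=CF/(1+0.039)^t    t·PV
  1        47.50        45.7170        45.7170
  2        70.00        64.8436       129.6871
  3        70.00        62.4096       187.2288
  4        70.00        60.0670       240.2679
  5        70.00        57.8123       289.0615
  6        70.00        55.6423       333.8536
  7        70.00        53.5537       374.8757
  8     1,070.00       787.8788     6,303.0301
  Σ                  1,187.9242     7,903.7218
P = 1,187.9242; Macaulay duration = 7,903.7218 / 1,187.9242 = 6.65339 years.
Modified duration = D_Mac / (1 + y) = 6.65339 / 1.039 = 6.40365 years.

6.4036 years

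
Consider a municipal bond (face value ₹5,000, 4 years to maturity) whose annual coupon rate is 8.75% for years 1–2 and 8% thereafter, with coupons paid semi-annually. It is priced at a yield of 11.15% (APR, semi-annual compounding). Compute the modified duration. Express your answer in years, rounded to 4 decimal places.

3.2554 years

Periodic yield y = 0.05575. First find Macaulay duration:
  t   CF        PV=CF/(1+0.05575)^t    t·PV
  1       218.75       207.1987       207.1987
  2       218.75       196.2573       392.5147
  3       218.75       185.8938       557.6813
  4       218.75       176.0774       704.3097
  5       200.00       152.4841       762.4205
  6       200.00       144.4320       866.5921
  7       200.00       136.8051       957.6359
  8     5,200.00     3,369.1056    26,952.8448
  Σ                  4,568.2540    31,401.1975
P = 4,568.2540; Macaulay duration = 31,401.1975 / 4,568.2540 = 6.87379 half-year periods = 3.43689 years.
Modified duration = D_Mac / (1 + y) = 3.43689 / 1.05575 = 3.25540 years.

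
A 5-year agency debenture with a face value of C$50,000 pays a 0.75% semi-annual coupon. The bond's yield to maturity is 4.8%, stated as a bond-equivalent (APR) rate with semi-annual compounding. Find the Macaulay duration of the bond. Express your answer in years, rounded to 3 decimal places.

Periodic yield y = 0.024. Discount each cash flow and weight by its period:
  t   CF        PV=CF/(1+0.024)^t    t·PV
  1       187.50       183.1055       183.1055
  2       187.50       178.8139       357.6279
  3       187.50       174.6230       523.8689
  4       187.50       170.5303       682.1210
  5       187.50       166.5335       832.6673
  6       187.50       162.6303       975.7820
  7       187.50       158.8187     1,111.7307
  8       187.50       155.0964     1,240.7709
  9       187.50       151.4613     1,363.1516
  10   50,187.50    39,590.9567   395,909.5668
  Σ                 41,092.5694   403,180.3926
Price P = Σ PV = 41,092.5694.
Macaulay duration = Σ(t·PV) / P = 403,180.3926 / 41,092.5694 = 9.81152 half-year periods.
In years: 9.81152 / 2 = 4.90576 years.

4.906 years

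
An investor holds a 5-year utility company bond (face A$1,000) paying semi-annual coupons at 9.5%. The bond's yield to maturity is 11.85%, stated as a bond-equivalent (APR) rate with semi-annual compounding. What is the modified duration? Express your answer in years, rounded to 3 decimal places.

Periodic yield y = 0.05925. First find Macaulay duration:
  t   CF        PV=CF/(1+0.05925)^t    t·PV
  1        47.50        44.8430        44.8430
  2        47.50        42.3347        84.6694
  3        47.50        39.9667       119.9001
  4        47.50        37.7311       150.9245
  5        47.50        35.6206       178.1030
  6        47.50        33.6281       201.7688
  7        47.50        31.7471       222.2298
  8        47.50        29.9713       239.7705
  9        47.50        28.2948       254.6536
  10    1,047.50       589.0733     5,890.7325
  Σ                    913.2109     7,387.5954
P = 913.2109; Macaulay duration = 7,387.5954 / 913.2109 = 8.08969 half-year periods = 4.04485 years.
Modified duration = D_Mac / (1 + y) = 4.04485 / 1.05925 = 3.81859 years.

3.819 years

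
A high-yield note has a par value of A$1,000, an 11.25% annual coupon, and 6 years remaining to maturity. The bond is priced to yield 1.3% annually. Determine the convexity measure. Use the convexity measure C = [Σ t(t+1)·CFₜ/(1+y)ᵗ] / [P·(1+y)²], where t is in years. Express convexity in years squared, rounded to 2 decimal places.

With y = 0.013:
  t   CF        PV=CF/(1+0.013)^t    t·PV        t(t+1)·PV
  1       112.50       111.0563       111.0563         222.1125
  2       112.50       109.6311       219.2621         657.7864
  3       112.50       108.2242       324.6725       1,298.6898
  4       112.50       106.8353       427.3412       2,136.7058
  5       112.50       105.4643       527.3213       3,163.9277
  6     1,112.50     1,029.5403     6,177.2417      43,240.6922
  Σ                  1,570.7513     7,786.8950      50,719.9145
P = 1,570.7513.
Convexity = Σ t(t+1)·PV / [P·(1+y)²] = 50,719.9145 / (1,570.7513 × 1.026169) = 31.46677.

31.47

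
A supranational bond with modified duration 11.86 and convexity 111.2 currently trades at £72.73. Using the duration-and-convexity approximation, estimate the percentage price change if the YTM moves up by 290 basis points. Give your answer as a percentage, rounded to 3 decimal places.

-29.718%

Duration effect: -D_mod·Δy = -11.86 × (+0.029) = -0.343940
Convexity effect: ½·C·(Δy)² = 0.5 × 111.2 × (0.029)² = +0.0467596
ΔP/P ≈ -0.343940 + 0.0467596 = -0.2971804
= -29.71804%.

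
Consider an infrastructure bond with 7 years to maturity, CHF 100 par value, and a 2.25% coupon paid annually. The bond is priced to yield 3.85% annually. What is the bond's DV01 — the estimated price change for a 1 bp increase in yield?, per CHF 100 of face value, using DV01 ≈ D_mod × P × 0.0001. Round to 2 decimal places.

Periodic yield y = 0.0385.
  t   CF        PV=CF/(1+0.0385)^t    t·PV
  1         2.25         2.1666         2.1666
  2         2.25         2.0863         4.1725
  3         2.25         2.0089         6.0268
  4         2.25         1.9344         7.7378
  5         2.25         1.8627         9.3137
  6         2.25         1.7937        10.7620
  7       102.25        78.4906       549.4344
  Σ                     90.3433       589.6138
P = 90.3433; D_Mac = 6.52637 yrs; D_mod = 6.28442 yrs.
DV01 ≈ 6.28442 × 90.3433 × 0.0001 = 0.056776.

CHF 0.06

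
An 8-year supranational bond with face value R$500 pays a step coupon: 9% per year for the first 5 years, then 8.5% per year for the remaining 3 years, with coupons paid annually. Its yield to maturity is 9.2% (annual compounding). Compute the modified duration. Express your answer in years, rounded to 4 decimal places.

Periodic yield y = 0.092. First find Macaulay duration:
  t   CF        PV=CF/(1+0.092)^t    t·PV
  1        45.00        41.2088        41.2088
  2        45.00        37.7370        75.4740
  3        45.00        34.5577       103.6730
  4        45.00        31.6462       126.5849
  5        45.00        28.9801       144.9003
  6        42.50        25.0642       150.3849
  7        42.50        22.9525       160.6677
  8       542.50       268.2987     2,146.3899
  Σ                    490.4452     2,949.2836
P = 490.4452; Macaulay duration = 2,949.2836 / 490.4452 = 6.01348 years.
Modified duration = D_Mac / (1 + y) = 6.01348 / 1.092 = 5.50685 years.

5.5069 years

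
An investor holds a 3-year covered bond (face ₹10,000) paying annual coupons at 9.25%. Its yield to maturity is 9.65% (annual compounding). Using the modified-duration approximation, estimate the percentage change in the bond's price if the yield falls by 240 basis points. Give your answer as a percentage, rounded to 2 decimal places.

Periodic yield y = 0.0965. Modified duration first:
  t   CF        PV=CF/(1+0.0965)^t    t·PV
  1       925.00       843.5933       843.5933
  2       925.00       769.3509     1,538.7018
  3    10,925.00     8,286.9656    24,860.8969
  Σ                  9,899.9098    27,243.1919
P = 9,899.9098; D_Mac = 2.75186 yrs; D_mod = 2.75186/(1+0.0965) = 2.50968 yrs.
ΔP/P ≈ -D_mod · Δy = -2.50968 × (-0.024) = +0.060232 = +6.0232%.

+6.02%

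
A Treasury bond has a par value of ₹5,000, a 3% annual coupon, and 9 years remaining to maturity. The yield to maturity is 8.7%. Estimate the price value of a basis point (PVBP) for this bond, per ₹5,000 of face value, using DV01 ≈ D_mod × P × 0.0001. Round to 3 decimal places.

Periodic yield y = 0.087.
  t   CF        PV=CF/(1+0.087)^t    t·PV
  1       150.00       137.9945       137.9945
  2       150.00       126.9498       253.8997
  3       150.00       116.7892       350.3676
  4       150.00       107.4418       429.7670
  5       150.00        98.8425       494.2123
  6       150.00        90.9314       545.5885
  7       150.00        83.6536       585.5750
  8       150.00        76.9582       615.6656
  9     5,150.00     2,430.7558    21,876.8023
  Σ                  3,270.3167    25,289.8724
P = 3,270.3167; D_Mac = 7.73316 yrs; D_mod = 7.11422 yrs.
DV01 ≈ 7.11422 × 3,270.3167 × 0.0001 = 2.326575.

₹2.327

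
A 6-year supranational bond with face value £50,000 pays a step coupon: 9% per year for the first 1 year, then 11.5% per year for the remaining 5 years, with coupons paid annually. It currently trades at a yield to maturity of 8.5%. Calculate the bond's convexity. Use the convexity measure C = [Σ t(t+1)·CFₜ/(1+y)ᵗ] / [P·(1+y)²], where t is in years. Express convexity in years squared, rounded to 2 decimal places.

With y = 0.085:
  t   CF        PV=CF/(1+0.085)^t    t·PV        t(t+1)·PV
  1     4,500.00     4,147.4654     4,147.4654       8,294.9309
  2     5,750.00     4,884.3679     9,768.7358      29,306.2074
  3     5,750.00     4,501.7216    13,505.1647      54,020.6588
  4     5,750.00     4,149.0521    16,596.2085      82,981.0427
  5     5,750.00     3,824.0112    19,120.0559     114,720.3355
  6    55,750.00    34,171.6888   205,030.1328   1,435,210.9296
  Σ                 55,678.3070   268,167.7632   1,724,534.1049
P = 55,678.3070.
Convexity = Σ t(t+1)·PV / [P·(1+y)²] = 1,724,534.1049 / (55,678.3070 × 1.177225) = 26.31033.

26.31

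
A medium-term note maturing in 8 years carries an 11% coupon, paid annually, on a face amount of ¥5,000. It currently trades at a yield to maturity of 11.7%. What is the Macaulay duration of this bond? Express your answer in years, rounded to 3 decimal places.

Periodic yield y = 0.117. Discount each cash flow and weight by its year:
  t   CF        PV=CF/(1+0.117)^t    t·PV
  1       550.00       492.3903       492.3903
  2       550.00       440.8150       881.6300
  3       550.00       394.6419     1,183.9256
  4       550.00       353.3052     1,413.2207
  5       550.00       316.2983     1,581.4914
  6       550.00       283.1677     1,699.0060
  7       550.00       253.5073     1,774.5511
  8     5,550.00     2,290.1694    18,321.3548
  Σ                  4,824.2950    27,347.5699
Price P = Σ PV = 4,824.2950.
Macaulay duration = Σ(t·PV) / P = 27,347.5699 / 4,824.2950 = 5.66872 years.

5.669 years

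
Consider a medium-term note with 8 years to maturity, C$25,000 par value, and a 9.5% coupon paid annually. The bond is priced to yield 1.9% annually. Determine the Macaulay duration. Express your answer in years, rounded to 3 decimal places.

6.387 years

Periodic yield y = 0.019. Discount each cash flow and weight by its year:
  t   CF        PV=CF/(1+0.019)^t    t·PV
  1     2,375.00     2,330.7164     2,330.7164
  2     2,375.00     2,287.2585     4,574.5170
  3     2,375.00     2,244.6109     6,733.8326
  4     2,375.00     2,202.7585     8,811.0338
  5     2,375.00     2,161.6864    10,808.4321
  6     2,375.00     2,121.3802    12,728.2812
  7     2,375.00     2,081.8255    14,572.7786
  8    27,375.00    23,548.3594   188,386.8753
  Σ                 38,978.5957   248,946.4670
Price P = Σ PV = 38,978.5957.
Macaulay duration = Σ(t·PV) / P = 248,946.4670 / 38,978.5957 = 6.38675 years.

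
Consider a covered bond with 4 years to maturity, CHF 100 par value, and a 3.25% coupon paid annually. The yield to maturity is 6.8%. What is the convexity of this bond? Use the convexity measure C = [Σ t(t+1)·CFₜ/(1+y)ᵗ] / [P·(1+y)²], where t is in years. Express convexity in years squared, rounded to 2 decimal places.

16.38

With y = 0.068:
  t   CF        PV=CF/(1+0.068)^t    t·PV        t(t+1)·PV
  1         3.25         3.0431         3.0431           6.0861
  2         3.25         2.8493         5.6986          17.0959
  3         3.25         2.6679         8.0037          32.0148
  4       103.25        79.3606       317.4425       1,587.2124
  Σ                     87.9209       334.1879       1,642.4092
P = 87.9209.
Convexity = Σ t(t+1)·PV / [P·(1+y)²] = 1,642.4092 / (87.9209 × 1.140624) = 16.37747.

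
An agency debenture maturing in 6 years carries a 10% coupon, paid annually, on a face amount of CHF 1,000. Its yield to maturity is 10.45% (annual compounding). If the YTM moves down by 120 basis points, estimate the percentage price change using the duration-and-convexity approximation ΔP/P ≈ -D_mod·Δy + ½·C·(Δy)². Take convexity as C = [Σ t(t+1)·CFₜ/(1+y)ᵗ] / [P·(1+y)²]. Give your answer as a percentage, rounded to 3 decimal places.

With y = 0.1045:
  t   CF        PV=CF/(1+0.1045)^t    t·PV        t(t+1)·PV
  1       100.00        90.5387        90.5387         181.0774
  2       100.00        81.9726       163.9451         491.8354
  3       100.00        74.2169       222.6507         890.6029
  4       100.00        67.1950       268.7801       1,343.9005
  5       100.00        60.8375       304.1875       1,825.1252
  6     1,100.00       605.8964     3,635.3783      25,447.6483
  Σ                    980.6571     4,685.4805      30,180.1897
P = 980.6571; D_Mac = 4.77790 yrs; D_mod = 4.32585 yrs; C = 25.22745.
Duration effect: -4.32585 × (-0.012) = +0.051910
Convexity effect: 0.5 × 25.22745 × (-0.012)² = +0.0018164
ΔP/P ≈ +0.051910 + 0.0018164 = +0.053727 = +5.3727%.

+5.373%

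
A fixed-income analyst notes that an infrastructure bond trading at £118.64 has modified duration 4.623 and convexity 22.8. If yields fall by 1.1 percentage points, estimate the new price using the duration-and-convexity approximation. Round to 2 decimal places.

£124.84

Duration effect: -D_mod·Δy = -4.623 × (-0.011) = +0.050853
Convexity effect: ½·C·(Δy)² = 0.5 × 22.8 × (-0.011)² = +0.0013794
ΔP/P ≈ +0.050853 + 0.0013794 = +0.0522324
New price ≈ 118.64 × (1 + 0.0522324) = 124.836851936.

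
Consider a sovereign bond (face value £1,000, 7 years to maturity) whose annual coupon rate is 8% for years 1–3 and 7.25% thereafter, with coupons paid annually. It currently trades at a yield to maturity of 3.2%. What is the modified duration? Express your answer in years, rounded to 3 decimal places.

5.634 years

Periodic yield y = 0.032. First find Macaulay duration:
  t   CF        PV=CF/(1+0.032)^t    t·PV
  1        80.00        77.5194        77.5194
  2        80.00        75.1157       150.2314
  3        80.00        72.7865       218.3595
  4        72.50        63.9174       255.6697
  5        72.50        61.9355       309.6774
  6        72.50        60.0150       360.0900
  7     1,072.50       860.2792     6,021.9544
  Σ                  1,271.5687     7,393.5017
P = 1,271.5687; Macaulay duration = 7,393.5017 / 1,271.5687 = 5.81447 years.
Modified duration = D_Mac / (1 + y) = 5.81447 / 1.032 = 5.63418 years.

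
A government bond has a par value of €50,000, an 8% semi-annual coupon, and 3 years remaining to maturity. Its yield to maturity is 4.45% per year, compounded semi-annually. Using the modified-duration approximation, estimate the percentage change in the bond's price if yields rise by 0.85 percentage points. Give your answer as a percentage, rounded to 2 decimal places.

-2.28%

Periodic yield y = 0.02225. Modified duration first:
  t   CF        PV=CF/(1+0.02225)^t    t·PV
  1     2,000.00     1,956.4686     1,956.4686
  2     2,000.00     1,913.8846     3,827.7693
  3     2,000.00     1,872.2276     5,616.6827
  4     2,000.00     1,831.4772     7,325.9088
  5     2,000.00     1,791.6138     8,958.0690
  6    52,000.00    45,568.0693   273,408.4159
  Σ                 54,933.7411   301,093.3144
P = 54,933.7411; D_Mac = 5.48103 half-year periods = 2.74051 yrs; D_mod = 2.74051/(1+0.02225) = 2.68086 yrs.
ΔP/P ≈ -D_mod · Δy = -2.68086 × (+0.0085) = -0.022787 = -2.2787%.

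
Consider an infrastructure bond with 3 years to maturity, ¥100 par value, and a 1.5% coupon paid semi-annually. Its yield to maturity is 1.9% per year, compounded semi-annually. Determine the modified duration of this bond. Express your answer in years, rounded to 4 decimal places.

2.9166 years

Periodic yield y = 0.0095. First find Macaulay duration:
  t   CF        PV=CF/(1+0.0095)^t    t·PV
  1         0.75         0.7429         0.7429
  2         0.75         0.7360         1.4719
  3         0.75         0.7290         2.1871
  4         0.75         0.7222         2.8887
  5         0.75         0.7154         3.5768
  6       100.75        95.1935       571.1608
  Σ                     98.8389       582.0282
P = 98.8389; Macaulay duration = 582.0282 / 98.8389 = 5.88865 half-year periods = 2.94433 years.
Modified duration = D_Mac / (1 + y) = 2.94433 / 1.0095 = 2.91662 years.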